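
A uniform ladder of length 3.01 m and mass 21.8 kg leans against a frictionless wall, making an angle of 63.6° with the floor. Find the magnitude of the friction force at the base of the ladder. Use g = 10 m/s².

f ≈ 54.1 N

Taking torques about the foot of the ladder:
Ladder weight 21.8×10 = 218 N acts at 1.505 m along the ladder; its horizontal arm is 1.505·cos63.6° = 0.6692 m → τ = 145.9 N·m clockwise.
Wall normal N acts horizontally at the top; its moment arm is the height L sinθ = 3.01·sin63.6° = 2.696 m, counterclockwise.
Balancing moments: N × 2.696 = 145.9, giving N = 54.1 N.
ΣFx = 0: friction at the foot balances the wall's push, so f = N_wall = 54.1 N.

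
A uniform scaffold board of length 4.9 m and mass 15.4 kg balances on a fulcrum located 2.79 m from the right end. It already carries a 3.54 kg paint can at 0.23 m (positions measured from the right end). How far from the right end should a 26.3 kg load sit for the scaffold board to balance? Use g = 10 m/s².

Sum moments about the fulcrum (at 2.79 m from the right end) (the support reaction has zero arm there).
Beam weight: 15.4 × 10 = 154 N down at 2.45 m → arm 0.34 m, τ = 154 × 0.34 = 52.36 N·m clockwise.
Paint can: 3.54 × 10 = 35.4 N down at 0.23 m → arm 2.56 m, τ = 35.4 × 2.56 = 90.62 N·m clockwise.
Net moment of existing loads = 143 N·m clockwise.
The load weighs 26.3 × 10 = 263 N and must supply an equal counterclockwise moment, so its lever arm about the fulcrum is 143 / 263 = 0.544 m.
That puts it at 2.79 + 0.544 = 3.33 m from the right end.

x ≈ 3.33 m from the right end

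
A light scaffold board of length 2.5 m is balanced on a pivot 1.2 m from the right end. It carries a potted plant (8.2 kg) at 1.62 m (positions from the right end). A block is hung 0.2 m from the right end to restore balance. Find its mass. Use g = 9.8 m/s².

Taking torques about the pivot (at 1.2 m from the right end):
Potted plant: 8.2 × 9.8 = 80.36 N down at 1.62 m → arm 0.42 m, τ = 80.36 × 0.42 = 33.75 N·m counterclockwise.
Net moment of known loads = 33.75 N·m counterclockwise.
An unknown mass m at 0.2 m has arm 1 m; its moment is m·g·1 clockwise.
Setting net torque to zero: m × 9.8 × 1 = 33.75 → m = 33.75 / (9.8 × 1) = 3.44 kg.

m ≈ 3.44 kg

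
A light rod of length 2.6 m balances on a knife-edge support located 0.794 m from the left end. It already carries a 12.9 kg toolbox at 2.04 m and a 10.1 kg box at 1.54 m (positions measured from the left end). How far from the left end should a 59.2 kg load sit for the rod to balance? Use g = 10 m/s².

x ≈ 0.395 m from the left end

Choose the knife-edge support (at 0.794 m from the left end) as the axis so the support reaction has zero arm there.
Toolbox: 12.9 × 10 = 129 N down at 2.04 m → arm 1.246 m, τ = 129 × 1.246 = 160.7 N·m clockwise.
Box: 10.1 × 10 = 101 N down at 1.54 m → arm 0.746 m, τ = 101 × 0.746 = 75.35 N·m clockwise.
Net moment of existing loads = 236 N·m clockwise.
The load weighs 59.2 × 10 = 592 N and must supply an equal counterclockwise moment, so its lever arm about the knife-edge support is 236 / 592 = 0.399 m.
That puts it at 0.794 − 0.399 = 0.395 m from the left end.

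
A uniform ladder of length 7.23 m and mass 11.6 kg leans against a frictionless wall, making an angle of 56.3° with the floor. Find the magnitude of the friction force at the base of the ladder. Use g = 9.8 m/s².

f ≈ 37.9 N

Choose the foot of the ladder as the axis so the floor normal and friction both act there and drop out.
Ladder weight 11.6×9.8 = 113.7 N acts at 3.615 m along the ladder; its horizontal arm is 3.615·cos56.3° = 2.006 m → τ = 228.1 N·m clockwise.
Wall normal N acts horizontally at the top; its moment arm is the height L sinθ = 7.23·sin56.3° = 6.015 m, counterclockwise.
Balancing moments: N × 6.015 = 228.1, giving N = 37.9 N.
ΣFx = 0: friction at the foot balances the wall's push, so f = N_wall = 37.9 N.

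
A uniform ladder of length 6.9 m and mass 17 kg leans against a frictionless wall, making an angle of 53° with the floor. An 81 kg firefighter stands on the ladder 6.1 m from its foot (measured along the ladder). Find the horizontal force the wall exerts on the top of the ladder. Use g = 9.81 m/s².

N_wall ≈ 592 N

Taking torques about the foot of the ladder:
Ladder weight 17×9.81 = 166.8 N acts at 3.45 m along the ladder; its horizontal arm is 3.45·cos53° = 2.076 m → τ = 346.3 N·m clockwise.
Firefighter: 81×9.81 = 794.6 N at 6.1 m → arm 3.671 m → τ = 2917 N·m clockwise.
Wall normal N acts horizontally at the top; its moment arm is the height L sinθ = 6.9·sin53° = 5.511 m, counterclockwise.
For rotational equilibrium, N × 5.511 = 3263, so N = 592 N.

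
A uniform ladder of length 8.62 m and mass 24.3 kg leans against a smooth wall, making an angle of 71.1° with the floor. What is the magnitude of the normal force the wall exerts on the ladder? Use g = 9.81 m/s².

N_wall ≈ 40.8 N

About the foot of the ladder:
Ladder weight 24.3×9.81 = 238.4 N acts at 4.31 m along the ladder; its horizontal arm is 4.31·cos71.1° = 1.396 m → τ = 332.8 N·m clockwise.
Wall normal N acts horizontally at the top; its moment arm is the height L sinθ = 8.62·sin71.1° = 8.155 m, counterclockwise.
Στ = 0 ⇒ N × 8.155 = 332.8 ⇒ N = 40.8 N.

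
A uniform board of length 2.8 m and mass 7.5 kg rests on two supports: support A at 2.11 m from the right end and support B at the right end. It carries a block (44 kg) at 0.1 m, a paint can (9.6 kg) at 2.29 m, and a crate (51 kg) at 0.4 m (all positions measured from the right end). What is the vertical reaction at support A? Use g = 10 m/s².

About support B:
Beam weight: 7.5 × 10 = 75 N down at 1.4 m → arm 1.4 m, τ = 75 × 1.4 = 105 N·m counterclockwise.
Block: 44 × 10 = 440 N down at 0.1 m → arm 0.1 m, τ = 440 × 0.1 = 44 N·m counterclockwise.
Paint can: 9.6 × 10 = 96 N down at 2.29 m → arm 2.29 m, τ = 96 × 2.29 = 219.8 N·m counterclockwise.
Crate: 51 × 10 = 510 N down at 0.4 m → arm 0.4 m, τ = 510 × 0.4 = 204 N·m counterclockwise.
Net load moment about support B = 572.8 N·m counterclockwise.
Reaction R at support A is upward at 2.11 m, arm 2.11 m → moment R × 2.11 clockwise.
Setting net torque to zero: R × 2.11 = 572.8 → R = 271 N.

R_A ≈ 271 N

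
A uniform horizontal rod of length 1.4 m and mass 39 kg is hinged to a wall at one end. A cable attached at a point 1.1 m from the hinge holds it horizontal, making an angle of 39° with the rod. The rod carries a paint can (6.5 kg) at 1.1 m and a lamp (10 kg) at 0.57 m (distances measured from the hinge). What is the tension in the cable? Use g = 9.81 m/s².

T ≈ 569 N

Sum moments about the hinge (the unknown hinge reaction has zero arm there).
Beam weight: 39 × 9.81 = 382.6 N down at 0.7 m → arm 0.7 m, τ = 382.6 × 0.7 = 267.8 N·m clockwise.
Paint can: 6.5 × 9.81 = 63.77 N down at 1.1 m → arm 1.1 m, τ = 63.77 × 1.1 = 70.15 N·m clockwise.
Lamp: 10 × 9.81 = 98.1 N down at 0.57 m → arm 0.57 m, τ = 98.1 × 0.57 = 55.92 N·m clockwise.
Total clockwise load moment = 393.9 N·m.
The cable tension T acts at 1.1 m; only its component perpendicular to the rod, T sinθ, produces torque. sin 39° = 0.6293.
Setting net torque to zero: T × 1.1 × 0.6293 = 393.9 → T = 393.9 / 0.6922 = 569 N.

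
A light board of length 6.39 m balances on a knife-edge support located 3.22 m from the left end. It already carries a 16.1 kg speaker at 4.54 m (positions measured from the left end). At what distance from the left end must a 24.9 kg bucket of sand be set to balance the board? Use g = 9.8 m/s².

About the knife-edge support (at 3.22 m from the left end):
Speaker: 16.1 × 9.8 = 157.8 N down at 4.54 m → arm 1.32 m, τ = 157.8 × 1.32 = 208.3 N·m clockwise.
Net moment of existing loads = 208.3 N·m clockwise.
The bucket of sand weighs 24.9 × 9.8 = 244 N and must supply an equal counterclockwise moment, so its lever arm about the knife-edge support is 208.3 / 244 = 0.854 m.
That puts it at 3.22 − 0.854 = 2.37 m from the left end.

x ≈ 2.37 m from the left end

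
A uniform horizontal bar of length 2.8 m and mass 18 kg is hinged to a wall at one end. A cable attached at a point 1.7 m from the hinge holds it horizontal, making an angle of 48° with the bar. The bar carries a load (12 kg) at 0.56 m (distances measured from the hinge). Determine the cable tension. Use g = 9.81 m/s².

T ≈ 248 N

Take moments about the hinge.
Beam weight: 18 × 9.81 = 176.6 N down at 1.4 m → arm 1.4 m, τ = 176.6 × 1.4 = 247.2 N·m clockwise.
Load: 12 × 9.81 = 117.7 N down at 0.56 m → arm 0.56 m, τ = 117.7 × 0.56 = 65.91 N·m clockwise.
Total clockwise load moment = 313.1 N·m.
The cable tension T acts at 1.7 m; only its component perpendicular to the bar, T sinθ, produces torque. sin 48° = 0.7431.
Setting net torque to zero: T × 1.7 × 0.7431 = 313.1 → T = 313.1 / 1.263 = 248 N.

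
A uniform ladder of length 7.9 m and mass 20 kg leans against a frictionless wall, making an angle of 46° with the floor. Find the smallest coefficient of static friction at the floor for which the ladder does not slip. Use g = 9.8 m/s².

Sum moments about the foot of the ladder (the floor normal and friction both act there and drop out).
Ladder weight 20×9.8 = 196 N acts at 3.95 m along the ladder; its horizontal arm is 3.95·cos46° = 2.744 m → τ = 537.8 N·m clockwise.
Wall normal N acts horizontally at the top; its moment arm is the height L sinθ = 7.9·sin46° = 5.683 m, counterclockwise.
For rotational equilibrium, N × 5.683 = 537.8, so N = 94.63 N.
ΣFx = 0 ⇒ f = N_wall = 94.63 N. ΣFy = 0 ⇒ N_floor = 196 N.
μ_min = f / N_floor = 94.63 / 196 = 0.483.

μ_min ≈ 0.483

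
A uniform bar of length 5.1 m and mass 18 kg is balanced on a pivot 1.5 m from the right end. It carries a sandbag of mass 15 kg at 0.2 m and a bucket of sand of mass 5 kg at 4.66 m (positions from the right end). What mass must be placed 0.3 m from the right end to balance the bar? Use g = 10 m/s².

m ≈ 12.7 kg

Take moments about the pivot (at 1.5 m from the right end).
Beam weight: 18 × 10 = 180 N down at 2.55 m → arm 1.05 m, τ = 180 × 1.05 = 189 N·m counterclockwise.
Sandbag: 15 × 10 = 150 N down at 0.2 m → arm 1.3 m, τ = 150 × 1.3 = 195 N·m clockwise.
Bucket of sand: 5 × 10 = 50 N down at 4.66 m → arm 3.16 m, τ = 50 × 3.16 = 158 N·m counterclockwise.
Net moment of known loads = 152 N·m counterclockwise.
An unknown mass m at 0.3 m has arm 1.2 m; its moment is m·g·1.2 clockwise.
Balancing moments: m × 10 × 1.2 = 152, giving m = 152 / (10 × 1.2) = 12.7 kg.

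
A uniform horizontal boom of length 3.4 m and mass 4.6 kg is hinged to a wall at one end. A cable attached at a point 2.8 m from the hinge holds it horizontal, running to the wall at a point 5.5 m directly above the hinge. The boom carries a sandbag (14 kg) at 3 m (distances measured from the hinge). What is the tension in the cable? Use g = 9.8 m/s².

T ≈ 196 N

Take moments about the hinge.
Beam weight: 4.6 × 9.8 = 45.08 N down at 1.7 m → arm 1.7 m, τ = 45.08 × 1.7 = 76.64 N·m clockwise.
Sandbag: 14 × 9.8 = 137.2 N down at 3 m → arm 3 m, τ = 137.2 × 3 = 411.6 N·m clockwise.
Total clockwise load moment = 488.2 N·m.
The cable tension T acts at 2.8 m; only its component perpendicular to the boom, T sinθ, produces torque. sinθ = h/√(h²+d²) = 5.5/√(5.5²+2.8²) = 0.8912.
For rotational equilibrium, T × 2.8 × 0.8912 = 488.2, so T = 488.2 / 2.495 = 196 N.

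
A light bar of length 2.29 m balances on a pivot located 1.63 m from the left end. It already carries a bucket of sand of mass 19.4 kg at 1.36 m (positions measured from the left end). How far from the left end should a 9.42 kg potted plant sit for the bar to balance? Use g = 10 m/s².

x ≈ 2.19 m from the left end

Choose the pivot (at 1.63 m from the left end) as the axis so the support reaction has zero arm there.
Bucket of sand: 19.4 × 10 = 194 N down at 1.36 m → arm 0.27 m, τ = 194 × 0.27 = 52.38 N·m counterclockwise.
Net moment of existing loads = 52.38 N·m counterclockwise.
The potted plant weighs 9.42 × 10 = 94.2 N and must supply an equal clockwise moment, so its lever arm about the pivot is 52.38 / 94.2 = 0.556 m.
That puts it at 1.63 + 0.556 = 2.19 m from the left end.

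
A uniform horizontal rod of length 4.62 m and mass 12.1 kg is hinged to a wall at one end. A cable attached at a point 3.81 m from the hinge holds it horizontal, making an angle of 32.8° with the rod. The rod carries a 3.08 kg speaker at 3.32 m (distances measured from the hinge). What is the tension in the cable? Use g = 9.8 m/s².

Sum moments about the hinge (the unknown hinge reaction has zero arm there).
Beam weight: 12.1 × 9.8 = 118.6 N down at 2.31 m → arm 2.31 m, τ = 118.6 × 2.31 = 274 N·m clockwise.
Speaker: 3.08 × 9.8 = 30.18 N down at 3.32 m → arm 3.32 m, τ = 30.18 × 3.32 = 100.2 N·m clockwise.
Total clockwise load moment = 374.2 N·m.
The cable tension T acts at 3.81 m; only its component perpendicular to the rod, T sinθ, produces torque. sin 32.8° = 0.5417.
Balancing moments: T × 3.81 × 0.5417 = 374.2, giving T = 374.2 / 2.064 = 181 N.

T ≈ 181 N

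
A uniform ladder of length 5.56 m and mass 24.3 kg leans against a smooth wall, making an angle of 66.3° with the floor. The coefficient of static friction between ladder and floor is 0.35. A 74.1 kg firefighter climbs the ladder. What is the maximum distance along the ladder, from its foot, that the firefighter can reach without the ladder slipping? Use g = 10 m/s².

d ≈ 4.98 m

Choose the foot of the ladder as the axis so the floor normal and friction both act there and drop out.
Ladder weight 24.3×10 = 243 N acts at 2.78 m along the ladder; its horizontal arm is 2.78·cos66.3° = 1.117 m → τ = 271.4 N·m clockwise.
Firefighter weight 74.1×10 = 741 N at distance d → arm d·cos66.3° → τ = 741·d·0.4019 clockwise.
Wall normal N at the top has arm L sinθ = 5.091 m counterclockwise, so Στ = 0 gives N·5.091 = 271.4 + 297.8·d.
ΣFy = 0 ⇒ N_floor = 984 N, so the maximum friction is μ_s·N_floor = 0.35×984 = 344.4 N. ΣFx = 0 ⇒ N_wall = f, so at the slipping point N = 344.4 N.
Substituting: 344.4×5.091 = 271.4 + 297.8·d ⇒ d = (1753 − 271.4) / 297.8 = 4.98 m.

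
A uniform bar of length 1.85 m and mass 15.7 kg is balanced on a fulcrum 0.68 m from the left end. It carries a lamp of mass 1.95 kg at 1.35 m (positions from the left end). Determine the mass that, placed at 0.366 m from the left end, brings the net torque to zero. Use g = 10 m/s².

Sum moments about the fulcrum (at 0.68 m from the left end) (the support reaction has zero arm there).
Beam weight: 15.7 × 10 = 157 N down at 0.925 m → arm 0.245 m, τ = 157 × 0.245 = 38.46 N·m clockwise.
Lamp: 1.95 × 10 = 19.5 N down at 1.35 m → arm 0.67 m, τ = 19.5 × 0.67 = 13.07 N·m clockwise.
Net moment of known loads = 51.53 N·m clockwise.
An unknown mass m at 0.366 m has arm 0.314 m; its moment is m·g·0.314 counterclockwise.
Στ = 0 ⇒ m × 10 × 0.314 = 51.53 ⇒ m = 51.53 / (10 × 0.314) = 16.4 kg.

m ≈ 16.4 kg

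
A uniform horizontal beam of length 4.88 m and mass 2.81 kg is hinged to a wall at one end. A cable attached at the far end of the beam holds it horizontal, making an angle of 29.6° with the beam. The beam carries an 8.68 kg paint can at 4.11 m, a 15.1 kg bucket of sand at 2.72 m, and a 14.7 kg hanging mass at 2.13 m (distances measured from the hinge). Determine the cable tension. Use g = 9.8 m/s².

T ≈ 467 N

Sum moments about the hinge (the unknown hinge reaction has zero arm there).
Beam weight: 2.81 × 9.8 = 27.54 N down at 2.44 m → arm 2.44 m, τ = 27.54 × 2.44 = 67.2 N·m clockwise.
Paint can: 8.68 × 9.8 = 85.06 N down at 4.11 m → arm 4.11 m, τ = 85.06 × 4.11 = 349.6 N·m clockwise.
Bucket of sand: 15.1 × 9.8 = 148 N down at 2.72 m → arm 2.72 m, τ = 148 × 2.72 = 402.6 N·m clockwise.
Hanging mass: 14.7 × 9.8 = 144.1 N down at 2.13 m → arm 2.13 m, τ = 144.1 × 2.13 = 306.9 N·m clockwise.
Total clockwise load moment = 1126 N·m.
The cable tension T acts at 4.88 m; only its component perpendicular to the beam, T sinθ, produces torque. sin 29.6° = 0.4939.
Balancing moments: T × 4.88 × 0.4939 = 1126, giving T = 1126 / 2.41 = 467 N.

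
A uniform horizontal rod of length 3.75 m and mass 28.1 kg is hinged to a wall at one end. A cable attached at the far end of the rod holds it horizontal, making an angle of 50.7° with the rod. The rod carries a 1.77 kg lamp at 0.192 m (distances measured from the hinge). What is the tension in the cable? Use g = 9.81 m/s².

About the hinge:
Beam weight: 28.1 × 9.81 = 275.7 N down at 1.875 m → arm 1.875 m, τ = 275.7 × 1.875 = 516.9 N·m clockwise.
Lamp: 1.77 × 9.81 = 17.36 N down at 0.192 m → arm 0.192 m, τ = 17.36 × 0.192 = 3.333 N·m clockwise.
Total clockwise load moment = 520.2 N·m.
The cable tension T acts at 3.75 m; only its component perpendicular to the rod, T sinθ, produces torque. sin 50.7° = 0.7738.
Balancing moments: T × 3.75 × 0.7738 = 520.2, giving T = 520.2 / 2.902 = 179 N.

T ≈ 179 N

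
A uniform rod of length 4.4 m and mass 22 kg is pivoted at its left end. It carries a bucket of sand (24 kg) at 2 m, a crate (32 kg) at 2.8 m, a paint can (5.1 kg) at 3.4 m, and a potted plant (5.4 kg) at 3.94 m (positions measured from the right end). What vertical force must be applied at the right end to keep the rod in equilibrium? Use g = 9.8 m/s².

Sum moments about the left end (the unknown pivot reaction has zero arm there).
Beam weight: 22 × 9.8 = 215.6 N down at 2.2 m → arm 2.2 m, τ = 215.6 × 2.2 = 474.3 N·m clockwise.
Bucket of sand: 24 × 9.8 = 235.2 N down at 2 m → arm 2.4 m, τ = 235.2 × 2.4 = 564.5 N·m clockwise.
Crate: 32 × 9.8 = 313.6 N down at 2.8 m → arm 1.6 m, τ = 313.6 × 1.6 = 501.8 N·m clockwise.
Paint can: 5.1 × 9.8 = 49.98 N down at 3.4 m → arm 1 m, τ = 49.98 × 1 = 49.98 N·m clockwise.
Potted plant: 5.4 × 9.8 = 52.92 N down at 3.94 m → arm 0.46 m, τ = 52.92 × 0.46 = 24.34 N·m clockwise.
Net moment of the loads = 1615 N·m clockwise.
The upward force F acts at the right end, arm 4.4 m, giving F × 4.4 counterclockwise.
Στ = 0 ⇒ F × 4.4 = 1615 ⇒ F = 1615 / 4.4 = 367 N.

F ≈ 367 N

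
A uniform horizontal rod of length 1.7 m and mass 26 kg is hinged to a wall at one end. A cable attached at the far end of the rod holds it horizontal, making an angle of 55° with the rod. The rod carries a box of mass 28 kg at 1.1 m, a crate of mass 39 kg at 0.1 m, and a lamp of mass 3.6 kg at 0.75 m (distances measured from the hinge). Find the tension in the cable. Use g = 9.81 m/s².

Take moments about the hinge.
Beam weight: 26 × 9.81 = 255.1 N down at 0.85 m → arm 0.85 m, τ = 255.1 × 0.85 = 216.8 N·m clockwise.
Box: 28 × 9.81 = 274.7 N down at 1.1 m → arm 1.1 m, τ = 274.7 × 1.1 = 302.2 N·m clockwise.
Crate: 39 × 9.81 = 382.6 N down at 0.1 m → arm 0.1 m, τ = 382.6 × 0.1 = 38.26 N·m clockwise.
Lamp: 3.6 × 9.81 = 35.32 N down at 0.75 m → arm 0.75 m, τ = 35.32 × 0.75 = 26.49 N·m clockwise.
Total clockwise load moment = 583.8 N·m.
The cable tension T acts at 1.7 m; only its component perpendicular to the rod, T sinθ, produces torque. sin 55° = 0.8192.
For rotational equilibrium, T × 1.7 × 0.8192 = 583.8, so T = 583.8 / 1.393 = 419 N.

T ≈ 419 N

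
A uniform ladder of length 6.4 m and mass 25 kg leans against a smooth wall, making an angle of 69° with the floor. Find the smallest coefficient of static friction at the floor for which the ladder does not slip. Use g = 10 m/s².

μ_min ≈ 0.192

Choose the foot of the ladder as the axis so the floor normal and friction both act there and drop out.
Ladder weight 25×10 = 250 N acts at 3.2 m along the ladder; its horizontal arm is 3.2·cos69° = 1.147 m → τ = 286.8 N·m clockwise.
Wall normal N acts horizontally at the top; its moment arm is the height L sinθ = 6.4·sin69° = 5.975 m, counterclockwise.
For rotational equilibrium, N × 5.975 = 286.8, so N = 48 N.
ΣFx = 0 ⇒ f = N_wall = 48 N. ΣFy = 0 ⇒ N_floor = 250 N.
μ_min = f / N_floor = 48 / 250 = 0.192.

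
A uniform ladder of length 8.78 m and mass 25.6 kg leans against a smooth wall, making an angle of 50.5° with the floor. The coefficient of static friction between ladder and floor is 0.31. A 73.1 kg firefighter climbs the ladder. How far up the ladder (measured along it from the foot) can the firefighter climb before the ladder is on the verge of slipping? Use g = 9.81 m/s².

About the foot of the ladder:
Ladder weight 25.6×9.81 = 251.1 N acts at 4.39 m along the ladder; its horizontal arm is 4.39·cos50.5° = 2.792 m → τ = 701.1 N·m clockwise.
Firefighter weight 73.1×9.81 = 717.1 N at distance d → arm d·cos50.5° → τ = 717.1·d·0.6361 clockwise.
Wall normal N at the top has arm L sinθ = 6.775 m counterclockwise, so Στ = 0 gives N·6.775 = 701.1 + 456.1·d.
ΣFy = 0 ⇒ N_floor = 968.2 N, so the maximum friction is μ_s·N_floor = 0.31×968.2 = 300.1 N. ΣFx = 0 ⇒ N_wall = f, so at the slipping point N = 300.1 N.
Substituting: 300.1×6.775 = 701.1 + 456.1·d ⇒ d = (2033 − 701.1) / 456.1 = 2.92 m.

d ≈ 2.92 m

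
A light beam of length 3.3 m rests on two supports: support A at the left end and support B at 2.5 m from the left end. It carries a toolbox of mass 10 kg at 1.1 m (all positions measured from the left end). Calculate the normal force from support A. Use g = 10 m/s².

About support B:
Toolbox: 10 × 10 = 100 N down at 1.1 m → arm 1.4 m, τ = 100 × 1.4 = 140 N·m counterclockwise.
Net load moment about support B = 140 N·m counterclockwise.
Reaction R at support A is upward at 0 m, arm 2.5 m → moment R × 2.5 clockwise.
Setting net torque to zero: R × 2.5 = 140 → R = 56 N.

R_A ≈ 56 N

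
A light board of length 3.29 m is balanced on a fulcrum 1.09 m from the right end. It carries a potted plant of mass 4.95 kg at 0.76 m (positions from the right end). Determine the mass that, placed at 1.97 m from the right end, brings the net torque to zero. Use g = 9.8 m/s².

About the fulcrum (at 1.09 m from the right end):
Potted plant: 4.95 × 9.8 = 48.51 N down at 0.76 m → arm 0.33 m, τ = 48.51 × 0.33 = 16.01 N·m clockwise.
Net moment of known loads = 16.01 N·m clockwise.
An unknown mass m at 1.97 m has arm 0.88 m; its moment is m·g·0.88 counterclockwise.
Setting net torque to zero: m × 9.8 × 0.88 = 16.01 → m = 16.01 / (9.8 × 0.88) = 1.86 kg.

m ≈ 1.86 kg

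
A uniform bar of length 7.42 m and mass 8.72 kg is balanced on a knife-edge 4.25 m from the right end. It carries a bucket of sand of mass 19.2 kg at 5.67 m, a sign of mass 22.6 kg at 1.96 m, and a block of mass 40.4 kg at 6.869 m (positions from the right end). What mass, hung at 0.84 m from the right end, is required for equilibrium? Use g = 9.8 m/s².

About the knife-edge (at 4.25 m from the right end):
Beam weight: 8.72 × 9.8 = 85.46 N down at 3.71 m → arm 0.54 m, τ = 85.46 × 0.54 = 46.15 N·m clockwise.
Bucket of sand: 19.2 × 9.8 = 188.2 N down at 5.67 m → arm 1.42 m, τ = 188.2 × 1.42 = 267.2 N·m counterclockwise.
Sign: 22.6 × 9.8 = 221.5 N down at 1.96 m → arm 2.29 m, τ = 221.5 × 2.29 = 507.2 N·m clockwise.
Block: 40.4 × 9.8 = 395.9 N down at 6.869 m → arm 2.619 m, τ = 395.9 × 2.619 = 1037 N·m counterclockwise.
Net moment of known loads = 750.9 N·m counterclockwise.
An unknown mass m at 0.84 m has arm 3.41 m; its moment is m·g·3.41 clockwise.
Balancing moments: m × 9.8 × 3.41 = 750.9, giving m = 750.9 / (9.8 × 3.41) = 22.5 kg.

m ≈ 22.5 kg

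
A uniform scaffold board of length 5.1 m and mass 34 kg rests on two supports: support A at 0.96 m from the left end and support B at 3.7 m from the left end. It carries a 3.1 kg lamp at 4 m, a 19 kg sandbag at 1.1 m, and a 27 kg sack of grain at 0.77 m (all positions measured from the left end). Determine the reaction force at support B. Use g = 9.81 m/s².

Taking torques about support A:
Beam weight: 34 × 9.81 = 333.5 N down at 2.55 m → arm 1.59 m, τ = 333.5 × 1.59 = 530.3 N·m clockwise.
Lamp: 3.1 × 9.81 = 30.41 N down at 4 m → arm 3.04 m, τ = 30.41 × 3.04 = 92.45 N·m clockwise.
Sandbag: 19 × 9.81 = 186.4 N down at 1.1 m → arm 0.14 m, τ = 186.4 × 0.14 = 26.1 N·m clockwise.
Sack of grain: 27 × 9.81 = 264.9 N down at 0.77 m → arm 0.19 m, τ = 264.9 × 0.19 = 50.33 N·m counterclockwise.
Net load moment about support A = 598.5 N·m clockwise.
Reaction R at support B is upward at 3.7 m, arm 2.74 m → moment R × 2.74 counterclockwise.
Balancing moments: R × 2.74 = 598.5, giving R = 218 N.

R_B ≈ 218 N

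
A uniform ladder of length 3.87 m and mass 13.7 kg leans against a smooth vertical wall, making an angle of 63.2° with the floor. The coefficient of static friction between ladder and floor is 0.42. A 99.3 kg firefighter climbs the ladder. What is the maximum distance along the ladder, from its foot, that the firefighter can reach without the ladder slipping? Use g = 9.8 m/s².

Take moments about the foot of the ladder.
Ladder weight 13.7×9.8 = 134.3 N acts at 1.935 m along the ladder; its horizontal arm is 1.935·cos63.2° = 0.8724 m → τ = 117.2 N·m clockwise.
Firefighter weight 99.3×9.8 = 973.1 N at distance d → arm d·cos63.2° → τ = 973.1·d·0.4509 clockwise.
Wall normal N at the top has arm L sinθ = 3.454 m counterclockwise, so Στ = 0 gives N·3.454 = 117.2 + 438.8·d.
ΣFy = 0 ⇒ N_floor = 1107 N, so the maximum friction is μ_s·N_floor = 0.42×1107 = 464.9 N. ΣFx = 0 ⇒ N_wall = f, so at the slipping point N = 464.9 N.
Substituting: 464.9×3.454 = 117.2 + 438.8·d ⇒ d = (1606 − 117.2) / 438.8 = 3.39 m.

d ≈ 3.39 m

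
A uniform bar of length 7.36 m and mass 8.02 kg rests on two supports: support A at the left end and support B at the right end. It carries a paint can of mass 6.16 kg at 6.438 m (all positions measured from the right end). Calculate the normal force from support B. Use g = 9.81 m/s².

R_B ≈ 46.9 N

About support A:
Beam weight: 8.02 × 9.81 = 78.68 N down at 3.68 m → arm 3.68 m, τ = 78.68 × 3.68 = 289.5 N·m clockwise.
Paint can: 6.16 × 9.81 = 60.43 N down at 6.438 m → arm 0.922 m, τ = 60.43 × 0.922 = 55.72 N·m clockwise.
Net load moment about support A = 345.2 N·m clockwise.
Reaction R at support B is upward at 0 m, arm 7.36 m → moment R × 7.36 counterclockwise.
Στ = 0 ⇒ R × 7.36 = 345.2 ⇒ R = 46.9 N.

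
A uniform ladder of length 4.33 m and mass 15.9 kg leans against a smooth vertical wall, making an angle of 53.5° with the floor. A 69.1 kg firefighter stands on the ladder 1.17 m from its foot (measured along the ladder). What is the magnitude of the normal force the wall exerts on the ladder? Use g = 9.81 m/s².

N_wall ≈ 193 N

Take moments about the foot of the ladder.
Ladder weight 15.9×9.81 = 156 N acts at 2.165 m along the ladder; its horizontal arm is 2.165·cos53.5° = 1.288 m → τ = 200.9 N·m clockwise.
Firefighter: 69.1×9.81 = 677.9 N at 1.17 m → arm 0.6959 m → τ = 471.8 N·m clockwise.
Wall normal N acts horizontally at the top; its moment arm is the height L sinθ = 4.33·sin53.5° = 3.481 m, counterclockwise.
Balancing moments: N × 3.481 = 672.7, giving N = 193 N.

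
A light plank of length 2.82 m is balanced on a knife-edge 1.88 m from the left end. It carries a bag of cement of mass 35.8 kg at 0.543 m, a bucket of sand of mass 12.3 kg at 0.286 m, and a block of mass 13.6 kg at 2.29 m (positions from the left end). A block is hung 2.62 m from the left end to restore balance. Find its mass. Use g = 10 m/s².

m ≈ 83.6 kg

Take moments about the knife-edge (at 1.88 m from the left end).
Bag of cement: 35.8 × 10 = 358 N down at 0.543 m → arm 1.337 m, τ = 358 × 1.337 = 478.6 N·m counterclockwise.
Bucket of sand: 12.3 × 10 = 123 N down at 0.286 m → arm 1.594 m, τ = 123 × 1.594 = 196.1 N·m counterclockwise.
Block: 13.6 × 10 = 136 N down at 2.29 m → arm 0.41 m, τ = 136 × 0.41 = 55.76 N·m clockwise.
Net moment of known loads = 618.9 N·m counterclockwise.
An unknown mass m at 2.62 m has arm 0.74 m; its moment is m·g·0.74 clockwise.
Στ = 0 ⇒ m × 10 × 0.74 = 618.9 ⇒ m = 618.9 / (10 × 0.74) = 83.6 kg.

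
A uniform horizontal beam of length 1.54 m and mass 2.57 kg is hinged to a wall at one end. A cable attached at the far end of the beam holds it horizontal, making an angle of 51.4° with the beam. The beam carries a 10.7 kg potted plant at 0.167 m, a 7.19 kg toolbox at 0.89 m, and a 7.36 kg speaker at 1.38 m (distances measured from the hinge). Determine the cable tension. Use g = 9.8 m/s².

Choose the hinge as the axis so the unknown hinge reaction has zero arm there.
Beam weight: 2.57 × 9.8 = 25.19 N down at 0.77 m → arm 0.77 m, τ = 25.19 × 0.77 = 19.4 N·m clockwise.
Potted plant: 10.7 × 9.8 = 104.9 N down at 0.167 m → arm 0.167 m, τ = 104.9 × 0.167 = 17.52 N·m clockwise.
Toolbox: 7.19 × 9.8 = 70.46 N down at 0.89 m → arm 0.89 m, τ = 70.46 × 0.89 = 62.71 N·m clockwise.
Speaker: 7.36 × 9.8 = 72.13 N down at 1.38 m → arm 1.38 m, τ = 72.13 × 1.38 = 99.54 N·m clockwise.
Total clockwise load moment = 199.2 N·m.
The cable tension T acts at 1.54 m; only its component perpendicular to the beam, T sinθ, produces torque. sin 51.4° = 0.7815.
For rotational equilibrium, T × 1.54 × 0.7815 = 199.2, so T = 199.2 / 1.204 = 165 N.

T ≈ 165 N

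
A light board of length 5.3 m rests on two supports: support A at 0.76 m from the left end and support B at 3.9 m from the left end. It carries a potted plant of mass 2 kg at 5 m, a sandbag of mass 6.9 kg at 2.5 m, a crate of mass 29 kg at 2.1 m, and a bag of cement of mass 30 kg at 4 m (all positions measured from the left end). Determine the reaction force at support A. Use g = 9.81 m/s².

About support B:
Potted plant: 2 × 9.81 = 19.62 N down at 5 m → arm 1.1 m, τ = 19.62 × 1.1 = 21.58 N·m clockwise.
Sandbag: 6.9 × 9.81 = 67.69 N down at 2.5 m → arm 1.4 m, τ = 67.69 × 1.4 = 94.77 N·m counterclockwise.
Crate: 29 × 9.81 = 284.5 N down at 2.1 m → arm 1.8 m, τ = 284.5 × 1.8 = 512.1 N·m counterclockwise.
Bag of cement: 30 × 9.81 = 294.3 N down at 4 m → arm 0.1 m, τ = 294.3 × 0.1 = 29.43 N·m clockwise.
Net load moment about support B = 555.9 N·m counterclockwise.
Reaction R at support A is upward at 0.76 m, arm 3.14 m → moment R × 3.14 clockwise.
Στ = 0 ⇒ R × 3.14 = 555.9 ⇒ R = 177 N.

R_A ≈ 177 N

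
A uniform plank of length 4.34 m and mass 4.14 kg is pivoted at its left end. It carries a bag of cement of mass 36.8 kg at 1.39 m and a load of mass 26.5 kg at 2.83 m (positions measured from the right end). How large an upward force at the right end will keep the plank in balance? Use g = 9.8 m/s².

F ≈ 356 N

Taking torques about the left end:
Beam weight: 4.14 × 9.8 = 40.57 N down at 2.17 m → arm 2.17 m, τ = 40.57 × 2.17 = 88.04 N·m clockwise.
Bag of cement: 36.8 × 9.8 = 360.6 N down at 1.39 m → arm 2.95 m, τ = 360.6 × 2.95 = 1064 N·m clockwise.
Load: 26.5 × 9.8 = 259.7 N down at 2.83 m → arm 1.51 m, τ = 259.7 × 1.51 = 392.1 N·m clockwise.
Net moment of the loads = 1544 N·m clockwise.
The upward force F acts at the right end, arm 4.34 m, giving F × 4.34 counterclockwise.
Στ = 0 ⇒ F × 4.34 = 1544 ⇒ F = 1544 / 4.34 = 356 N.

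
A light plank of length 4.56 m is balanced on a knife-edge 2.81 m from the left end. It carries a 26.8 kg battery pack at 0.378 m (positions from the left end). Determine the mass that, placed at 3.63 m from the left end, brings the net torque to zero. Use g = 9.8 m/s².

m ≈ 79.5 kg

Taking torques about the knife-edge (at 2.81 m from the left end):
Battery pack: 26.8 × 9.8 = 262.6 N down at 0.378 m → arm 2.432 m, τ = 262.6 × 2.432 = 638.6 N·m counterclockwise.
Net moment of known loads = 638.6 N·m counterclockwise.
An unknown mass m at 3.63 m has arm 0.82 m; its moment is m·g·0.82 clockwise.
For rotational equilibrium, m × 9.8 × 0.82 = 638.6, so m = 638.6 / (9.8 × 0.82) = 79.5 kg.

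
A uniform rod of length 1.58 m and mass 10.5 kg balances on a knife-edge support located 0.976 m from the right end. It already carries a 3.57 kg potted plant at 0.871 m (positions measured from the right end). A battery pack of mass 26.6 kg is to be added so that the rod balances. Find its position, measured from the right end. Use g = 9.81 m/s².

About the knife-edge support (at 0.976 m from the right end):
Beam weight: 10.5 × 9.81 = 103 N down at 0.79 m → arm 0.186 m, τ = 103 × 0.186 = 19.16 N·m clockwise.
Potted plant: 3.57 × 9.81 = 35.02 N down at 0.871 m → arm 0.105 m, τ = 35.02 × 0.105 = 3.677 N·m clockwise.
Net moment of existing loads = 22.84 N·m clockwise.
The battery pack weighs 26.6 × 9.81 = 260.9 N and must supply an equal counterclockwise moment, so its lever arm about the knife-edge support is 22.84 / 260.9 = 0.0875 m.
That puts it at 0.976 + 0.0875 = 1.06 m from the right end.

x ≈ 1.06 m from the right end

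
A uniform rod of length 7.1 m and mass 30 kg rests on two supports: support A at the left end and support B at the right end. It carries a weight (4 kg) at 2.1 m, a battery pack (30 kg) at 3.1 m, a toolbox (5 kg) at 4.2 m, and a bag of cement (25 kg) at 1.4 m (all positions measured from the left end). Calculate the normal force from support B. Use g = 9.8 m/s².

Take moments about support A.
Beam weight: 30 × 9.8 = 294 N down at 3.55 m → arm 3.55 m, τ = 294 × 3.55 = 1044 N·m clockwise.
Weight: 4 × 9.8 = 39.2 N down at 2.1 m → arm 2.1 m, τ = 39.2 × 2.1 = 82.32 N·m clockwise.
Battery pack: 30 × 9.8 = 294 N down at 3.1 m → arm 3.1 m, τ = 294 × 3.1 = 911.4 N·m clockwise.
Toolbox: 5 × 9.8 = 49 N down at 4.2 m → arm 4.2 m, τ = 49 × 4.2 = 205.8 N·m clockwise.
Bag of cement: 25 × 9.8 = 245 N down at 1.4 m → arm 1.4 m, τ = 245 × 1.4 = 343 N·m clockwise.
Net load moment about support A = 2587 N·m clockwise.
Reaction R at support B is upward at 7.1 m, arm 7.1 m → moment R × 7.1 counterclockwise.
Setting net torque to zero: R × 7.1 = 2587 → R = 364 N.

R_B ≈ 364 N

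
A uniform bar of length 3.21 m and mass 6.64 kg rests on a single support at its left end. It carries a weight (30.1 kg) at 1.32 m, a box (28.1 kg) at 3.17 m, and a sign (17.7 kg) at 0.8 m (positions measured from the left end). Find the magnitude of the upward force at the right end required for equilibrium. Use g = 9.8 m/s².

Taking torques about the left end:
Beam weight: 6.64 × 9.8 = 65.07 N down at 1.605 m → arm 1.605 m, τ = 65.07 × 1.605 = 104.4 N·m clockwise.
Weight: 30.1 × 9.8 = 295 N down at 1.32 m → arm 1.32 m, τ = 295 × 1.32 = 389.4 N·m clockwise.
Box: 28.1 × 9.8 = 275.4 N down at 3.17 m → arm 3.17 m, τ = 275.4 × 3.17 = 873 N·m clockwise.
Sign: 17.7 × 9.8 = 173.5 N down at 0.8 m → arm 0.8 m, τ = 173.5 × 0.8 = 138.8 N·m clockwise.
Net moment of the loads = 1506 N·m clockwise.
The upward force F acts at the right end, arm 3.21 m, giving F × 3.21 counterclockwise.
For rotational equilibrium, F × 3.21 = 1506, so F = 1506 / 3.21 = 469 N.

F ≈ 469 N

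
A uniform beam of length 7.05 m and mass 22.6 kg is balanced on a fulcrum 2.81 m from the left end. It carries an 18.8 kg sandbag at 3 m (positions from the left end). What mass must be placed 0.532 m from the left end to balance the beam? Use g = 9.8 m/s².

m ≈ 8.66 kg

Taking torques about the fulcrum (at 2.81 m from the left end):
Beam weight: 22.6 × 9.8 = 221.5 N down at 3.525 m → arm 0.715 m, τ = 221.5 × 0.715 = 158.4 N·m clockwise.
Sandbag: 18.8 × 9.8 = 184.2 N down at 3 m → arm 0.19 m, τ = 184.2 × 0.19 = 35 N·m clockwise.
Net moment of known loads = 193.4 N·m clockwise.
An unknown mass m at 0.532 m has arm 2.278 m; its moment is m·g·2.278 counterclockwise.
Balancing moments: m × 9.8 × 2.278 = 193.4, giving m = 193.4 / (9.8 × 2.278) = 8.66 kg.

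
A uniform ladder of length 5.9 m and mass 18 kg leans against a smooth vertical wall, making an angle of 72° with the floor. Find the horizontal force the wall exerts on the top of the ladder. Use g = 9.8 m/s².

N_wall ≈ 28.7 N

Taking torques about the foot of the ladder:
Ladder weight 18×9.8 = 176.4 N acts at 2.95 m along the ladder; its horizontal arm is 2.95·cos72° = 0.9116 m → τ = 160.8 N·m clockwise.
Wall normal N acts horizontally at the top; its moment arm is the height L sinθ = 5.9·sin72° = 5.611 m, counterclockwise.
Στ = 0 ⇒ N × 5.611 = 160.8 ⇒ N = 28.7 N.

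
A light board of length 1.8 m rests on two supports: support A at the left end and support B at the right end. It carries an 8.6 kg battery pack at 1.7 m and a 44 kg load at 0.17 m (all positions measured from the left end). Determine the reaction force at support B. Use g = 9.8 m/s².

R_B ≈ 120 N

Choose support A as the axis so its reaction then has zero moment arm.
Battery pack: 8.6 × 9.8 = 84.28 N down at 1.7 m → arm 1.7 m, τ = 84.28 × 1.7 = 143.3 N·m clockwise.
Load: 44 × 9.8 = 431.2 N down at 0.17 m → arm 0.17 m, τ = 431.2 × 0.17 = 73.3 N·m clockwise.
Net load moment about support A = 216.6 N·m clockwise.
Reaction R at support B is upward at 1.8 m, arm 1.8 m → moment R × 1.8 counterclockwise.
Setting net torque to zero: R × 1.8 = 216.6 → R = 120 N.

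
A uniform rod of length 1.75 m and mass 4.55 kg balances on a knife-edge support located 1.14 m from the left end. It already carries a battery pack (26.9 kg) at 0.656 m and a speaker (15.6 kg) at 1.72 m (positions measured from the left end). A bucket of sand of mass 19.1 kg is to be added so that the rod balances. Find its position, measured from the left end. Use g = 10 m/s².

Sum moments about the knife-edge support (at 1.14 m from the left end) (the support reaction has zero arm there).
Beam weight: 4.55 × 10 = 45.5 N down at 0.875 m → arm 0.265 m, τ = 45.5 × 0.265 = 12.06 N·m counterclockwise.
Battery pack: 26.9 × 10 = 269 N down at 0.656 m → arm 0.484 m, τ = 269 × 0.484 = 130.2 N·m counterclockwise.
Speaker: 15.6 × 10 = 156 N down at 1.72 m → arm 0.58 m, τ = 156 × 0.58 = 90.48 N·m clockwise.
Net moment of existing loads = 51.78 N·m counterclockwise.
The bucket of sand weighs 19.1 × 10 = 191 N and must supply an equal clockwise moment, so its lever arm about the knife-edge support is 51.78 / 191 = 0.271 m.
That puts it at 1.14 + 0.271 = 1.41 m from the left end.

x ≈ 1.41 m from the left end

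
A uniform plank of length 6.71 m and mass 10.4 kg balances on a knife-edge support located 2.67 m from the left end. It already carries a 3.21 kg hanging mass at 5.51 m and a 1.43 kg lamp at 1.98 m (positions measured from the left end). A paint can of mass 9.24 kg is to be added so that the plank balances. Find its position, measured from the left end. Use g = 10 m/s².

x ≈ 1.02 m from the left end

Choose the knife-edge support (at 2.67 m from the left end) as the axis so the support reaction has zero arm there.
Beam weight: 10.4 × 10 = 104 N down at 3.355 m → arm 0.685 m, τ = 104 × 0.685 = 71.24 N·m clockwise.
Hanging mass: 3.21 × 10 = 32.1 N down at 5.51 m → arm 2.84 m, τ = 32.1 × 2.84 = 91.16 N·m clockwise.
Lamp: 1.43 × 10 = 14.3 N down at 1.98 m → arm 0.69 m, τ = 14.3 × 0.69 = 9.867 N·m counterclockwise.
Net moment of existing loads = 152.5 N·m clockwise.
The paint can weighs 9.24 × 10 = 92.4 N and must supply an equal counterclockwise moment, so its lever arm about the knife-edge support is 152.5 / 92.4 = 1.65 m.
That puts it at 2.67 − 1.65 = 1.02 m from the left end.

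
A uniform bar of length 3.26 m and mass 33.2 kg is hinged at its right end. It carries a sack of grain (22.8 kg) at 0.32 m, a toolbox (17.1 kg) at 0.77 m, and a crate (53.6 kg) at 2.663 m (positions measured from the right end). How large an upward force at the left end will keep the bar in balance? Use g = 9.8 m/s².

Sum moments about the right end (the unknown pivot reaction has zero arm there).
Beam weight: 33.2 × 9.8 = 325.4 N down at 1.63 m → arm 1.63 m, τ = 325.4 × 1.63 = 530.4 N·m counterclockwise.
Sack of grain: 22.8 × 9.8 = 223.4 N down at 0.32 m → arm 0.32 m, τ = 223.4 × 0.32 = 71.49 N·m counterclockwise.
Toolbox: 17.1 × 9.8 = 167.6 N down at 0.77 m → arm 0.77 m, τ = 167.6 × 0.77 = 129.1 N·m counterclockwise.
Crate: 53.6 × 9.8 = 525.3 N down at 2.663 m → arm 2.663 m, τ = 525.3 × 2.663 = 1399 N·m counterclockwise.
Net moment of the loads = 2130 N·m counterclockwise.
The upward force F acts at the left end, arm 3.26 m, giving F × 3.26 clockwise.
For rotational equilibrium, F × 3.26 = 2130, so F = 2130 / 3.26 = 653 N.

F ≈ 653 N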